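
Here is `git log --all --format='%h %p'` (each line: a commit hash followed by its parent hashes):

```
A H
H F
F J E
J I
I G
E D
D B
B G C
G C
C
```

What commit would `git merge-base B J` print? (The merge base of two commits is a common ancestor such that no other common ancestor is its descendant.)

G

Ancestors of B: {B, C, G}.
Ancestors of J: {C, G, I, J}.
Common ancestors: {C, G}.
Among these, G is not an ancestor of any other common ancestor — it is the merge base.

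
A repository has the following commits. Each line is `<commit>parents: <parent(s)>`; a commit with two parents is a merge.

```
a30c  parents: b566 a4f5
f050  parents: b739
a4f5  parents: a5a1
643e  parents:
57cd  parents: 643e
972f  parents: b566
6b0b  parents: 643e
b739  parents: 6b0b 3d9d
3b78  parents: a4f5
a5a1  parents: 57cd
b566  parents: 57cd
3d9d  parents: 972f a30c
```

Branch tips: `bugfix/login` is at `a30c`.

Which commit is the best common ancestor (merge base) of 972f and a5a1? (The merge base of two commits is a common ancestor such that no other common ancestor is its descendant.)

Ancestors of 972f: {57cd, 643e, 972f, b566}.
Ancestors of a5a1: {57cd, 643e, a5a1}.
Common ancestors: {57cd, 643e}.
Among these, 57cd is not an ancestor of any other common ancestor — it is the merge base.

57cd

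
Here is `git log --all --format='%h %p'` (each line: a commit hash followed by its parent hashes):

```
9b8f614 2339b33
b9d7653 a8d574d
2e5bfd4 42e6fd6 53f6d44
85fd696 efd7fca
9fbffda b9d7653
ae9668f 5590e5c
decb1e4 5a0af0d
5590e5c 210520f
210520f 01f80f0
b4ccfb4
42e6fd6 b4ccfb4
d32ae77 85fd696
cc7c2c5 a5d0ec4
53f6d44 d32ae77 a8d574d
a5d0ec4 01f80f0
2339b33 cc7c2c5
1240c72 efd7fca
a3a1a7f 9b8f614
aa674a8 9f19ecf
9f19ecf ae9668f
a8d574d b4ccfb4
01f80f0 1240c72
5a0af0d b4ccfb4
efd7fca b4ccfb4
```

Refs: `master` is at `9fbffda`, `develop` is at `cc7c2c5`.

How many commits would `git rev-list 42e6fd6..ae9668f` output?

6

Reachable from ae9668f: {01f80f0, 1240c72, 210520f, 5590e5c, ae9668f, b4ccfb4, efd7fca}.
Reachable from 42e6fd6: {42e6fd6, b4ccfb4}.
In ae9668f's history but not 42e6fd6's: {01f80f0, 1240c72, 210520f, 5590e5c, ae9668f, efd7fca} — 6 commits.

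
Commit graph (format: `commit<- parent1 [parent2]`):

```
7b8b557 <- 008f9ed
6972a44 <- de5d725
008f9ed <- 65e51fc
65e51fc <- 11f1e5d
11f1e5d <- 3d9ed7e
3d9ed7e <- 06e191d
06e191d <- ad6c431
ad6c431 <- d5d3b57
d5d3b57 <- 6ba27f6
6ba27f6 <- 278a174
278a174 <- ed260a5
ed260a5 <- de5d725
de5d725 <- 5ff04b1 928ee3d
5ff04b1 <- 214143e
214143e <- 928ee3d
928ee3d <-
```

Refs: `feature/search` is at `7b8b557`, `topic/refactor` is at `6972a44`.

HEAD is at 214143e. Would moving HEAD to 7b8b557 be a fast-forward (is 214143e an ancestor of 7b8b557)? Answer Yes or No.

A fast-forward from 214143e to 7b8b557 is possible iff 214143e is an ancestor of 7b8b557.
Ancestors of 7b8b557: {008f9ed, 06e191d, 11f1e5d, 214143e, 278a174, 3d9ed7e, 5ff04b1, 65e51fc, 6ba27f6, 7b8b557, 928ee3d, ad6c431, d5d3b57, de5d725, ed260a5}.
214143e is among them, so fast-forward is possible.

Yes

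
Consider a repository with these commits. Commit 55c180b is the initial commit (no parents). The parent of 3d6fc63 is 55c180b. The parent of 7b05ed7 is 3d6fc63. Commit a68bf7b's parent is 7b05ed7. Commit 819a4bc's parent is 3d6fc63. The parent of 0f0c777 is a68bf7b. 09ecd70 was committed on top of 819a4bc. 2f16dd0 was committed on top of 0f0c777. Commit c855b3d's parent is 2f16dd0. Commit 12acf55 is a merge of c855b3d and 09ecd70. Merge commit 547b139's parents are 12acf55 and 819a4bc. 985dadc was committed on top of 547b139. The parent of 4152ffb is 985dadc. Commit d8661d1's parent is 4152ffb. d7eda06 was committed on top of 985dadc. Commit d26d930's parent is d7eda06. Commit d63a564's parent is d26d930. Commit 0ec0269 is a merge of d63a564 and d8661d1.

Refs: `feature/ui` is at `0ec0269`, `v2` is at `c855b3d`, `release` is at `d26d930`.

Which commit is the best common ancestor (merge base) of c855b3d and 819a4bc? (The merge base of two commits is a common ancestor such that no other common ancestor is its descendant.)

Ancestors of c855b3d: {0f0c777, 2f16dd0, 3d6fc63, 55c180b, 7b05ed7, a68bf7b, c855b3d}.
Ancestors of 819a4bc: {3d6fc63, 55c180b, 819a4bc}.
Common ancestors: {3d6fc63, 55c180b}.
Among these, 3d6fc63 is not an ancestor of any other common ancestor — it is the merge base.

3d6fc63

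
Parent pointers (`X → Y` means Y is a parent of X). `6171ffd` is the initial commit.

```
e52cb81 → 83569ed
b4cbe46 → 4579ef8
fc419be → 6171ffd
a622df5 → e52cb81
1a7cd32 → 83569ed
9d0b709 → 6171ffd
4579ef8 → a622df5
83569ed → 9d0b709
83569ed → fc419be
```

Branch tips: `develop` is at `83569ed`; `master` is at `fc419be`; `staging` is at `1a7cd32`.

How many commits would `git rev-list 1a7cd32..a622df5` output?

2

Reachable from a622df5: {6171ffd, 83569ed, 9d0b709, a622df5, e52cb81, fc419be}.
Reachable from 1a7cd32: {1a7cd32, 6171ffd, 83569ed, 9d0b709, fc419be}.
In a622df5's history but not 1a7cd32's: {a622df5, e52cb81} — 2 commits.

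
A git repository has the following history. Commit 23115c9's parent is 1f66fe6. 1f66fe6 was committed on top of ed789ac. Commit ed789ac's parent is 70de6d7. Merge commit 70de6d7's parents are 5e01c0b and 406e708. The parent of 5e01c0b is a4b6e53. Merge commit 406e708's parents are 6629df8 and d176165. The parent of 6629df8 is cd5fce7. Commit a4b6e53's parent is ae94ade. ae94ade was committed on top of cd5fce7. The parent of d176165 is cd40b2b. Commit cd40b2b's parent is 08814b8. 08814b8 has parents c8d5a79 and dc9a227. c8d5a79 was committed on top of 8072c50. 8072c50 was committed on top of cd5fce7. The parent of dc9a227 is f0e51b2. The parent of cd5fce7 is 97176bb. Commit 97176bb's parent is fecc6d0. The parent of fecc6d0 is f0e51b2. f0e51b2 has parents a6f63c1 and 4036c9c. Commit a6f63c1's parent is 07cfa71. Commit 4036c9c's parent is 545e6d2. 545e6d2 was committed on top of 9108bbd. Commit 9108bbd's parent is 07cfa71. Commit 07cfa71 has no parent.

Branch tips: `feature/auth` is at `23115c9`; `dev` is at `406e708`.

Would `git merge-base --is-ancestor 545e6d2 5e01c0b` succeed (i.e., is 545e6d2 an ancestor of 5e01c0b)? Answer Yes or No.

Ancestors of 5e01c0b (commits reachable by following parents): {07cfa71, 4036c9c, 545e6d2, 5e01c0b, 9108bbd, 97176bb, a4b6e53, a6f63c1, ae94ade, cd5fce7, f0e51b2, fecc6d0}.
545e6d2 is in that set, so it is an ancestor of 5e01c0b.

Yes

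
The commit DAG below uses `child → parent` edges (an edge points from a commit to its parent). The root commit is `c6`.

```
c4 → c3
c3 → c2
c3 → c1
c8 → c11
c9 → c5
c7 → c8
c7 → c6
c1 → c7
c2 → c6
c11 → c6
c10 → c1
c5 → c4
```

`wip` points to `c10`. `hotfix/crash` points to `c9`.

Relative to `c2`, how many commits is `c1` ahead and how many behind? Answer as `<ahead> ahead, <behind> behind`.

Reachable from c1: {c1, c11, c6, c7, c8}.
Reachable from c2: {c2, c6}.
Only in c1's history (ahead): {c1, c11, c7, c8} — 4.
Only in c2's history (behind): {c2} — 1.

4 ahead, 1 behind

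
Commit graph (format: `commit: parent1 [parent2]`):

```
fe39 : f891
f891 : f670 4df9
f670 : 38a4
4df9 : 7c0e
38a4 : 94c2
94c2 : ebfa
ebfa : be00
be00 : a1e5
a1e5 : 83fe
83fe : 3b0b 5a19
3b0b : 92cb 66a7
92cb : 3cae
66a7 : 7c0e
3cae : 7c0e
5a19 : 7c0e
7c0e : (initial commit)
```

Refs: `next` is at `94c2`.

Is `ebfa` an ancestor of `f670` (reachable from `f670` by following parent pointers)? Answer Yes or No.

Ancestors of f670 (commits reachable by following parents): {38a4, 3b0b, 3cae, 5a19, 66a7, 7c0e, 83fe, 92cb, 94c2, a1e5, be00, ebfa, f670}.
ebfa is in that set, so it is an ancestor of f670.

Yes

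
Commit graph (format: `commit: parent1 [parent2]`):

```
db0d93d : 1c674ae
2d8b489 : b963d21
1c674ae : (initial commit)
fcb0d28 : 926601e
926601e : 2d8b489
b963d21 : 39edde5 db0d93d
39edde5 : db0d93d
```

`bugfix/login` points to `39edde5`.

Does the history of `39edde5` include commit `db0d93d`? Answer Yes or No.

Ancestors of 39edde5 (commits reachable by following parents): {1c674ae, 39edde5, db0d93d}.
db0d93d is in that set, so it is an ancestor of 39edde5.

Yes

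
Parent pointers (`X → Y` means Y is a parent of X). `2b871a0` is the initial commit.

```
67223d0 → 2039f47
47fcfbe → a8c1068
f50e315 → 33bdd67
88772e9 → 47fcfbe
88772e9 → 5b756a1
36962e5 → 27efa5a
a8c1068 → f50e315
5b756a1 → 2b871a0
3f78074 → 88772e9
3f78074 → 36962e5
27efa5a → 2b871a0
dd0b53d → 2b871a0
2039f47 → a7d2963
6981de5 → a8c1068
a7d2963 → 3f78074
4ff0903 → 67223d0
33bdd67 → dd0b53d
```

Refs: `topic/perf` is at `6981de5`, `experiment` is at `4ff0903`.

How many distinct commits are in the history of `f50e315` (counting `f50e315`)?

Walking parent pointers from f50e315: reachable set = {2b871a0, 33bdd67, dd0b53d, f50e315}.
That is 4 commits.

4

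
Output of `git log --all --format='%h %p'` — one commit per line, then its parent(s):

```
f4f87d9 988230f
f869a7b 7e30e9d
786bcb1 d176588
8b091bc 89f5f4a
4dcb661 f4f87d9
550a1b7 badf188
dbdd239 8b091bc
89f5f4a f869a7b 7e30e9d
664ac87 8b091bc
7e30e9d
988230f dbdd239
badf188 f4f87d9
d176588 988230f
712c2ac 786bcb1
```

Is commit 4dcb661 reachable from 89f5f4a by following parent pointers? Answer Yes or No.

No

Ancestors of 89f5f4a: {7e30e9d, 89f5f4a, f869a7b}.
4dcb661 is not in that set, so it is not an ancestor of 89f5f4a.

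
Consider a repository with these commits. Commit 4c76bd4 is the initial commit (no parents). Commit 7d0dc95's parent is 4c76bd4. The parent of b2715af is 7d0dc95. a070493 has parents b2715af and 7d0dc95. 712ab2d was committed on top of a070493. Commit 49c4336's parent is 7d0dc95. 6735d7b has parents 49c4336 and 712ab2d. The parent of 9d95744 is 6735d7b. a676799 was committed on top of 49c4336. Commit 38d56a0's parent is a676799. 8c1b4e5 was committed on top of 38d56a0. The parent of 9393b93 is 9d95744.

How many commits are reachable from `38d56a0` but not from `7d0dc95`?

3

Reachable from 38d56a0: {38d56a0, 49c4336, 4c76bd4, 7d0dc95, a676799}.
Reachable from 7d0dc95: {4c76bd4, 7d0dc95}.
In 38d56a0's history but not 7d0dc95's: {38d56a0, 49c4336, a676799} — 3 commits.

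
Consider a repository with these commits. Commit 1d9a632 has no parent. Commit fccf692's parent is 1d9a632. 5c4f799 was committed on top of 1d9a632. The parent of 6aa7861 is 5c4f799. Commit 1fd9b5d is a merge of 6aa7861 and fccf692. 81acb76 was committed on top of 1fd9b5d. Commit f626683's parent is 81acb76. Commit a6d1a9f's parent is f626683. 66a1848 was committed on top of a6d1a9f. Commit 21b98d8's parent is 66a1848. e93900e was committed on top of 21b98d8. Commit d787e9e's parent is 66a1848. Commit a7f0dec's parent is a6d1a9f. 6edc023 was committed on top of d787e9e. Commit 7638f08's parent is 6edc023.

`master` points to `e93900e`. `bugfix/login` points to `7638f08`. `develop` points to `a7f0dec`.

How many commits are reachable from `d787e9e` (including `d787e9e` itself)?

Walking parent pointers from d787e9e: reachable set = {1d9a632, 1fd9b5d, 5c4f799, 66a1848, 6aa7861, 81acb76, a6d1a9f, d787e9e, f626683, fccf692}.
That is 10 commits.

10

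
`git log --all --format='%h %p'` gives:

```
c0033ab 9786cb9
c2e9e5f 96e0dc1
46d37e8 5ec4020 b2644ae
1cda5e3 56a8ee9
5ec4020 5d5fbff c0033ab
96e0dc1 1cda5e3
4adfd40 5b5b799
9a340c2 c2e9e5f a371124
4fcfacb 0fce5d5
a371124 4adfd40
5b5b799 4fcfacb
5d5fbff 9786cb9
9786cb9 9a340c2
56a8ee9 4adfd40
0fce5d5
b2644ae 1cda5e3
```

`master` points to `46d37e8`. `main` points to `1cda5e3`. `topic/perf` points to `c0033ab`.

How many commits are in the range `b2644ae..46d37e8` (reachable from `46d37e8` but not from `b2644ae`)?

9

Reachable from 46d37e8: {0fce5d5, 1cda5e3, 46d37e8, 4adfd40, 4fcfacb, 56a8ee9, 5b5b799, 5d5fbff, 5ec4020, 96e0dc1, 9786cb9, 9a340c2, a371124, b2644ae, c0033ab, c2e9e5f}.
Reachable from b2644ae: {0fce5d5, 1cda5e3, 4adfd40, 4fcfacb, 56a8ee9, 5b5b799, b2644ae}.
In 46d37e8's history but not b2644ae's: {46d37e8, 5d5fbff, 5ec4020, 96e0dc1, 9786cb9, 9a340c2, a371124, c0033ab, c2e9e5f} — 9 commits.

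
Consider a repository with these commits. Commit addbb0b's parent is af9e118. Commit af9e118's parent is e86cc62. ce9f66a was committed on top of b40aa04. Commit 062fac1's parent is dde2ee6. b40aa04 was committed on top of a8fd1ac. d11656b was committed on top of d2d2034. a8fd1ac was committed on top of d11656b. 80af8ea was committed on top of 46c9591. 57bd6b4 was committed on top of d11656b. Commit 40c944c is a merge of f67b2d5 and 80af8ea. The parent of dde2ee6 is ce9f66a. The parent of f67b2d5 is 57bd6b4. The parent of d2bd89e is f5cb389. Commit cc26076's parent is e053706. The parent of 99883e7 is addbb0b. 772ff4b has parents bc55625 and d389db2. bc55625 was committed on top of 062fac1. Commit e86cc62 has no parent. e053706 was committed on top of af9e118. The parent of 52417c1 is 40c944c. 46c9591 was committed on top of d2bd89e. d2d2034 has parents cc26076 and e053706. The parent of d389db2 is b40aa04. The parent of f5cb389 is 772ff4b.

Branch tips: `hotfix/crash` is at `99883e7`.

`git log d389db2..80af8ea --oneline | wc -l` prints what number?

9

Reachable from 80af8ea: {062fac1, 46c9591, 772ff4b, 80af8ea, a8fd1ac, af9e118, b40aa04, bc55625, cc26076, ce9f66a, d11656b, d2bd89e, d2d2034, d389db2, dde2ee6, e053706, e86cc62, f5cb389}.
Reachable from d389db2: {a8fd1ac, af9e118, b40aa04, cc26076, d11656b, d2d2034, d389db2, e053706, e86cc62}.
In 80af8ea's history but not d389db2's: {062fac1, 46c9591, 772ff4b, 80af8ea, bc55625, ce9f66a, d2bd89e, dde2ee6, f5cb389} — 9 commits.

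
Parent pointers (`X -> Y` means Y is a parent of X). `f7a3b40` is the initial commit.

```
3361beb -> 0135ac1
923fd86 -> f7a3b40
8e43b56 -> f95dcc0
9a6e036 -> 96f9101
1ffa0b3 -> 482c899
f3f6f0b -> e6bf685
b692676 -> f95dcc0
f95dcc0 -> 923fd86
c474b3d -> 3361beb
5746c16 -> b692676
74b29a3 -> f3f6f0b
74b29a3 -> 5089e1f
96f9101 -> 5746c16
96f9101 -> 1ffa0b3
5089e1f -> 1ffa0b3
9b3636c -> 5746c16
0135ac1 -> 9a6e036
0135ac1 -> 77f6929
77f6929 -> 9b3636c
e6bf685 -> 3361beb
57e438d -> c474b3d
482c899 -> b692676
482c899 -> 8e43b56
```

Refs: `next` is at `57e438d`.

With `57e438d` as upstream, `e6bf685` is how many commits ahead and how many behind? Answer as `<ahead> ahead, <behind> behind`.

1 ahead, 2 behind

Reachable from e6bf685: {0135ac1, 1ffa0b3, 3361beb, 482c899, 5746c16, 77f6929, 8e43b56, 923fd86, 96f9101, 9a6e036, 9b3636c, b692676, e6bf685, f7a3b40, f95dcc0}.
Reachable from 57e438d: {0135ac1, 1ffa0b3, 3361beb, 482c899, 5746c16, 57e438d, 77f6929, 8e43b56, 923fd86, 96f9101, 9a6e036, 9b3636c, b692676, c474b3d, f7a3b40, f95dcc0}.
Only in e6bf685's history (ahead): {e6bf685} — 1.
Only in 57e438d's history (behind): {57e438d, c474b3d} — 2.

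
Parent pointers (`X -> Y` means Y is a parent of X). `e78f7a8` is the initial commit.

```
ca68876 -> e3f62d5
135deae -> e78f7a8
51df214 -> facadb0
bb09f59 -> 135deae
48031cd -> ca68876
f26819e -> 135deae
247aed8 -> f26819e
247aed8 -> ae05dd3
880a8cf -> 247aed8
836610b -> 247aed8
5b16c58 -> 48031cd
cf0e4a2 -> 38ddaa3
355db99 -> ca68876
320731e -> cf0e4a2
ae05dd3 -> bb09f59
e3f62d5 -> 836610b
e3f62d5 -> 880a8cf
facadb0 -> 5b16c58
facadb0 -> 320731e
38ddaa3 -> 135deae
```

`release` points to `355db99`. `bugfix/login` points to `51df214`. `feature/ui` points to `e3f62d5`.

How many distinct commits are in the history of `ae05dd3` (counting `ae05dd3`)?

4

Walking parent pointers from ae05dd3: reachable set = {135deae, ae05dd3, bb09f59, e78f7a8}.
That is 4 commits.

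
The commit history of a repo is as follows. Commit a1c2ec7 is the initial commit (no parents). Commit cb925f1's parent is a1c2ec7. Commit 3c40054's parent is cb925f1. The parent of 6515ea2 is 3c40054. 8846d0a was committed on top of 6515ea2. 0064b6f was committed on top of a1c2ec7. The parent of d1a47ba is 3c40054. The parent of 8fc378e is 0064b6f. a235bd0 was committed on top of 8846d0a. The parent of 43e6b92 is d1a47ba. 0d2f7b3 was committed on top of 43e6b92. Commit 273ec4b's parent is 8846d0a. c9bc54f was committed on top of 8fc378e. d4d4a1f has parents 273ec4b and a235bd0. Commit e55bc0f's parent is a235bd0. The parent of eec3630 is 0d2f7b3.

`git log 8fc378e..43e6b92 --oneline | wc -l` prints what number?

4

Reachable from 43e6b92: {3c40054, 43e6b92, a1c2ec7, cb925f1, d1a47ba}.
Reachable from 8fc378e: {0064b6f, 8fc378e, a1c2ec7}.
In 43e6b92's history but not 8fc378e's: {3c40054, 43e6b92, cb925f1, d1a47ba} — 4 commits.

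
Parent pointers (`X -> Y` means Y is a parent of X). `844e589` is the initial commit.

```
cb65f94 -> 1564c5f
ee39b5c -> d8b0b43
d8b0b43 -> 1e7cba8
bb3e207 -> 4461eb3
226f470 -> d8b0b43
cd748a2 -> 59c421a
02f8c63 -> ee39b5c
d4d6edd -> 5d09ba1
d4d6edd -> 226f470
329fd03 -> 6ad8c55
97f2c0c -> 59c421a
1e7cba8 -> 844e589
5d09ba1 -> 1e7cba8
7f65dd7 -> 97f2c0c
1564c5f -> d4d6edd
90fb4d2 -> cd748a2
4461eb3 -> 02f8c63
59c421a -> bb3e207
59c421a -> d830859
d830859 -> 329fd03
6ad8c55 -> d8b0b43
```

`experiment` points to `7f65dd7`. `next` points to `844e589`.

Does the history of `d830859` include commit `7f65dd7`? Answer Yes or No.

Ancestors of d830859: {1e7cba8, 329fd03, 6ad8c55, 844e589, d830859, d8b0b43}.
7f65dd7 is not in that set, so it is not an ancestor of d830859.

No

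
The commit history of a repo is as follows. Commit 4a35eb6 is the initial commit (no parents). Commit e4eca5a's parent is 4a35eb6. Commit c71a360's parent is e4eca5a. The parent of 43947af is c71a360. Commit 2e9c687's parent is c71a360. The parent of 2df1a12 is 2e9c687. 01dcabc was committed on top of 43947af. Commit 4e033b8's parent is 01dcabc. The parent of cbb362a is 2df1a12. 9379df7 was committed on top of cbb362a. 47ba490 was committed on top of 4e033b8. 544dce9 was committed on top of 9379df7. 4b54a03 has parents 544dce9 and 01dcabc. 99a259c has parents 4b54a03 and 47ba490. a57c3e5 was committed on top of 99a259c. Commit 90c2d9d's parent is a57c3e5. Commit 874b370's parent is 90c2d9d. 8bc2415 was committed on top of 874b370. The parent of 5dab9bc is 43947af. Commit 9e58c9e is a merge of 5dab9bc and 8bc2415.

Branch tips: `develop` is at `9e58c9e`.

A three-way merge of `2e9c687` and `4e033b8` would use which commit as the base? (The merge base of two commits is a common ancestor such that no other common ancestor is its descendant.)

c71a360

Ancestors of 2e9c687: {2e9c687, 4a35eb6, c71a360, e4eca5a}.
Ancestors of 4e033b8: {01dcabc, 43947af, 4a35eb6, 4e033b8, c71a360, e4eca5a}.
Common ancestors: {4a35eb6, c71a360, e4eca5a}.
Among these, c71a360 is not an ancestor of any other common ancestor — it is the merge base.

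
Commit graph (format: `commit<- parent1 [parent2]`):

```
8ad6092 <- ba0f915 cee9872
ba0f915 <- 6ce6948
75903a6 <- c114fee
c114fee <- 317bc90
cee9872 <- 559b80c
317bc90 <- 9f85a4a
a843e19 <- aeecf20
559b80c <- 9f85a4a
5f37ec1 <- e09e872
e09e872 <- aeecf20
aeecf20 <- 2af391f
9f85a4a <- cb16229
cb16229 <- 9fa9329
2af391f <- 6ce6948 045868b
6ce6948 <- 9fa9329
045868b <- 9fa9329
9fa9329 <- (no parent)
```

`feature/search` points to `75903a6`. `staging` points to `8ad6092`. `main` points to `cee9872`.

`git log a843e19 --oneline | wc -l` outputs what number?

6

Walking parent pointers from a843e19: reachable set = {045868b, 2af391f, 6ce6948, 9fa9329, a843e19, aeecf20}.
That is 6 commits.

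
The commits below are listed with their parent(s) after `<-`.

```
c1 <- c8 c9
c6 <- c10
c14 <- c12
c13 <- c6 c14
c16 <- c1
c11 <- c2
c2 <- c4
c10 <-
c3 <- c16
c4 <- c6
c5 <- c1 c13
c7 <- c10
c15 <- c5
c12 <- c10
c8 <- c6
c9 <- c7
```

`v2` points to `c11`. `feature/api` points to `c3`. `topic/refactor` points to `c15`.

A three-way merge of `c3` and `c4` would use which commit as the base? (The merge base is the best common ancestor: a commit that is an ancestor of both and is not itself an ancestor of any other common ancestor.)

c6

Ancestors of c3: {c1, c10, c16, c3, c6, c7, c8, c9}.
Ancestors of c4: {c10, c4, c6}.
Common ancestors: {c10, c6}.
Among these, c6 is not an ancestor of any other common ancestor — it is the merge base.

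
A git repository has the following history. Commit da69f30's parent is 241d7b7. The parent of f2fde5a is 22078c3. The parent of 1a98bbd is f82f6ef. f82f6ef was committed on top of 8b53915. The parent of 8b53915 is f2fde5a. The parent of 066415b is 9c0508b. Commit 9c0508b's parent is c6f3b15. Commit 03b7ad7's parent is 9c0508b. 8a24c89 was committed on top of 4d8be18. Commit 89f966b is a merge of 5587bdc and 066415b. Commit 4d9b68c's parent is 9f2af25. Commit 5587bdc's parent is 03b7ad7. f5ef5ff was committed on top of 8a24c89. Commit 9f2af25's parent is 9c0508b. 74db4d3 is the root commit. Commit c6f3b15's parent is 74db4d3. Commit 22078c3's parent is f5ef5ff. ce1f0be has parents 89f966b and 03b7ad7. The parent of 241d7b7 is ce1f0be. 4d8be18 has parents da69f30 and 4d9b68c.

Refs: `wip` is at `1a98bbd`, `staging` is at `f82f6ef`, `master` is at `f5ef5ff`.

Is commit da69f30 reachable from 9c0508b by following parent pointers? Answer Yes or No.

No

Ancestors of 9c0508b: {74db4d3, 9c0508b, c6f3b15}.
da69f30 is not in that set, so it is not an ancestor of 9c0508b.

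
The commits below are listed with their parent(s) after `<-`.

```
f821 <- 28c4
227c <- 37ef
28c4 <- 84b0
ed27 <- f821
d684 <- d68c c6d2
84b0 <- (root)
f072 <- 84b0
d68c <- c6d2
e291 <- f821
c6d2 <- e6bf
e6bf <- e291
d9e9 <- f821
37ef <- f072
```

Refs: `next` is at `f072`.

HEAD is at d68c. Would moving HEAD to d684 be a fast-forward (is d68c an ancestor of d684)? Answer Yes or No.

A fast-forward from d68c to d684 is possible iff d68c is an ancestor of d684.
Ancestors of d684: {28c4, 84b0, c6d2, d684, d68c, e291, e6bf, f821}.
d68c is among them, so fast-forward is possible.

Yes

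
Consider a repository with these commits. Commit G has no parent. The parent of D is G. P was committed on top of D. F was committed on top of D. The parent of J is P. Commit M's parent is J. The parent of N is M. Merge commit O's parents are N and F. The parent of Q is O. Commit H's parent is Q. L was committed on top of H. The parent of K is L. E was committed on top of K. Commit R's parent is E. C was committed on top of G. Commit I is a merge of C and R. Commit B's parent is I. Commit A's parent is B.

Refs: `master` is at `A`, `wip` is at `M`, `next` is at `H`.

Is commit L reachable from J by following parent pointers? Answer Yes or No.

No

Ancestors of J: {D, G, J, P}.
L is not in that set, so it is not an ancestor of J.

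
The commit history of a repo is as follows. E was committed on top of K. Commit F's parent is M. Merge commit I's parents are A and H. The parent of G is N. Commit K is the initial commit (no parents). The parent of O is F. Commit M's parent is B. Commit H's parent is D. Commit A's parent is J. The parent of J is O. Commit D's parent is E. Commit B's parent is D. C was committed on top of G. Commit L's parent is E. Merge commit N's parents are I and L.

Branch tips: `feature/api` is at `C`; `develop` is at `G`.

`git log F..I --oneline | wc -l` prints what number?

Reachable from I: {A, B, D, E, F, H, I, J, K, M, O}.
Reachable from F: {B, D, E, F, K, M}.
In I's history but not F's: {A, H, I, J, O} — 5 commits.

5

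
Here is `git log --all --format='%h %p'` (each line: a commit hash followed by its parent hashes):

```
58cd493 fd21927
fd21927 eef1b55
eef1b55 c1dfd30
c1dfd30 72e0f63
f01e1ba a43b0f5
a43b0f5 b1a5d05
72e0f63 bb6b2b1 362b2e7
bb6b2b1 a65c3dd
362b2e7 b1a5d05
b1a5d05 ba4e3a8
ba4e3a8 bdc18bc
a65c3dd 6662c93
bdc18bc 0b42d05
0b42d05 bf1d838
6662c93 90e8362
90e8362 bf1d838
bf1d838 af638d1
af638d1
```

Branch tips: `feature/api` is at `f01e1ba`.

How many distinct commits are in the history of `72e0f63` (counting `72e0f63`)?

Walking parent pointers from 72e0f63: reachable set = {0b42d05, 362b2e7, 6662c93, 72e0f63, 90e8362, a65c3dd, af638d1, b1a5d05, ba4e3a8, bb6b2b1, bdc18bc, bf1d838}.
That is 12 commits.

12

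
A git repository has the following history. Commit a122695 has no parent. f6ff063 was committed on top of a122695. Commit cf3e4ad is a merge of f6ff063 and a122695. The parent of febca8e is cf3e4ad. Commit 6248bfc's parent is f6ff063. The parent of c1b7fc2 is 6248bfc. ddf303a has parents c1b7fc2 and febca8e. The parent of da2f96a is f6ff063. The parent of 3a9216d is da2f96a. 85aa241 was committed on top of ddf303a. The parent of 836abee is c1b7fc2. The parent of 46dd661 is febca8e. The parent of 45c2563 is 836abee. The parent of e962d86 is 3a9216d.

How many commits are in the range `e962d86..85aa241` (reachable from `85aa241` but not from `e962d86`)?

Reachable from 85aa241: {6248bfc, 85aa241, a122695, c1b7fc2, cf3e4ad, ddf303a, f6ff063, febca8e}.
Reachable from e962d86: {3a9216d, a122695, da2f96a, e962d86, f6ff063}.
In 85aa241's history but not e962d86's: {6248bfc, 85aa241, c1b7fc2, cf3e4ad, ddf303a, febca8e} — 6 commits.

6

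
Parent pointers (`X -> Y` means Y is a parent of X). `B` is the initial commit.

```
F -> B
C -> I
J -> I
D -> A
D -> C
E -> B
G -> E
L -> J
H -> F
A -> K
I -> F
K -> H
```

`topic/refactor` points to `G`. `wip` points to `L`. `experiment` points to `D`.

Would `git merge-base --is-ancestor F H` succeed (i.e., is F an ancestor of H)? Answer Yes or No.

Ancestors of H (commits reachable by following parents): {B, F, H}.
F is in that set, so it is an ancestor of H.

Yes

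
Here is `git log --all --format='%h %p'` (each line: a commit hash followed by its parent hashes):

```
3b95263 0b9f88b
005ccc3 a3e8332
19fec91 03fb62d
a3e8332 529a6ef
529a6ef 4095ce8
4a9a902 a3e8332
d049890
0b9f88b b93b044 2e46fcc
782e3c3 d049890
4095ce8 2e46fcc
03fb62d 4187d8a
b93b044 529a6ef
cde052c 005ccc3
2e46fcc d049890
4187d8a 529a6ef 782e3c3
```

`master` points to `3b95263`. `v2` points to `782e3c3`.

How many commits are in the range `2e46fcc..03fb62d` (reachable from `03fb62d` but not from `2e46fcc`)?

5

Reachable from 03fb62d: {03fb62d, 2e46fcc, 4095ce8, 4187d8a, 529a6ef, 782e3c3, d049890}.
Reachable from 2e46fcc: {2e46fcc, d049890}.
In 03fb62d's history but not 2e46fcc's: {03fb62d, 4095ce8, 4187d8a, 529a6ef, 782e3c3} — 5 commits.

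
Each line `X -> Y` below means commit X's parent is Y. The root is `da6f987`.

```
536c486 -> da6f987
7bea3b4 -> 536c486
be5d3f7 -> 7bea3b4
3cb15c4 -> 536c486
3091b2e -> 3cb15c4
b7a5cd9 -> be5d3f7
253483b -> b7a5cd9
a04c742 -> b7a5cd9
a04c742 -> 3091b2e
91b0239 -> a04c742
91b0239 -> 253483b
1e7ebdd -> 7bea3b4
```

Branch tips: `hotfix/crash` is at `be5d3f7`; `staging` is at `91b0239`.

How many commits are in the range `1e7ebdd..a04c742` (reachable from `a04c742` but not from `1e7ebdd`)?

Reachable from a04c742: {3091b2e, 3cb15c4, 536c486, 7bea3b4, a04c742, b7a5cd9, be5d3f7, da6f987}.
Reachable from 1e7ebdd: {1e7ebdd, 536c486, 7bea3b4, da6f987}.
In a04c742's history but not 1e7ebdd's: {3091b2e, 3cb15c4, a04c742, b7a5cd9, be5d3f7} — 5 commits.

5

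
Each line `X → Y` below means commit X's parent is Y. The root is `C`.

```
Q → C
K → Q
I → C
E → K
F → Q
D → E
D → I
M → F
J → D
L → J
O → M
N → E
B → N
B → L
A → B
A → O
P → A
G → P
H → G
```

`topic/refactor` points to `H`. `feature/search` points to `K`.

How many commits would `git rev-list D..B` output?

Reachable from B: {B, C, D, E, I, J, K, L, N, Q}.
Reachable from D: {C, D, E, I, K, Q}.
In B's history but not D's: {B, J, L, N} — 4 commits.

4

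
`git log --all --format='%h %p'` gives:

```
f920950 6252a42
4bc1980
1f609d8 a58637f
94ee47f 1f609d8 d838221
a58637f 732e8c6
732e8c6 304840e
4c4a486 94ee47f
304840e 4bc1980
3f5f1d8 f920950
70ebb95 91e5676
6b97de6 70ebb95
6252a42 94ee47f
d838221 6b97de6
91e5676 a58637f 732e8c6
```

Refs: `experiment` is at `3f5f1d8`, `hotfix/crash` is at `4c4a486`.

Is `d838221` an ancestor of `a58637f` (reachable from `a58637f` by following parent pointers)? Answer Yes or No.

Ancestors of a58637f: {304840e, 4bc1980, 732e8c6, a58637f}.
d838221 is not in that set, so it is not an ancestor of a58637f.

No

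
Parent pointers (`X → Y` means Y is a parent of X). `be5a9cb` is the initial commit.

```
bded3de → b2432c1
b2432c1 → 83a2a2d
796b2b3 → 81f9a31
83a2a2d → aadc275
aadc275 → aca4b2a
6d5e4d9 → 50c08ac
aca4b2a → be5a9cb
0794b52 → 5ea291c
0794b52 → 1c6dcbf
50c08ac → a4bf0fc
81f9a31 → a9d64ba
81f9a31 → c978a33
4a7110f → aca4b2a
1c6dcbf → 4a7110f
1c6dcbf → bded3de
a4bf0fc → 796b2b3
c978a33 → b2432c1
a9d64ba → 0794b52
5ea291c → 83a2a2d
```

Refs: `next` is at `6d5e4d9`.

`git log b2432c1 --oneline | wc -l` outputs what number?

5

Walking parent pointers from b2432c1: reachable set = {83a2a2d, aadc275, aca4b2a, b2432c1, be5a9cb}.
That is 5 commits.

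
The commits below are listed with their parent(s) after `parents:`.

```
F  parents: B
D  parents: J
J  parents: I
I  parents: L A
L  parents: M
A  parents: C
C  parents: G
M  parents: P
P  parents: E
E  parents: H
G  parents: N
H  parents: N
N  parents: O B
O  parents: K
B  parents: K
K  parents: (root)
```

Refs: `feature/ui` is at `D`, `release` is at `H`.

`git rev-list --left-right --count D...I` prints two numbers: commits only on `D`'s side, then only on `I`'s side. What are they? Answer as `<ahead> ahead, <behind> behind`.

Reachable from D: {A, B, C, D, E, G, H, I, J, K, L, M, N, O, P}.
Reachable from I: {A, B, C, E, G, H, I, K, L, M, N, O, P}.
Only in D's history (ahead): {D, J} — 2.
Only in I's history (behind): {} — 0.

2 ahead, 0 behind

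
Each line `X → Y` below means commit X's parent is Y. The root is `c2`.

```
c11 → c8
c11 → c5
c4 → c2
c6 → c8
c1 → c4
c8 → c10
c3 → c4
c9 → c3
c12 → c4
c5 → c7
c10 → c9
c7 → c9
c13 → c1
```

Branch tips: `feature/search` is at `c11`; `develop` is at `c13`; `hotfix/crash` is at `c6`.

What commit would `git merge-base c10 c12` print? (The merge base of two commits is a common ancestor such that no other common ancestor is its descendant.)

c4

Ancestors of c10: {c10, c2, c3, c4, c9}.
Ancestors of c12: {c12, c2, c4}.
Common ancestors: {c2, c4}.
Among these, c4 is not an ancestor of any other common ancestor — it is the merge base.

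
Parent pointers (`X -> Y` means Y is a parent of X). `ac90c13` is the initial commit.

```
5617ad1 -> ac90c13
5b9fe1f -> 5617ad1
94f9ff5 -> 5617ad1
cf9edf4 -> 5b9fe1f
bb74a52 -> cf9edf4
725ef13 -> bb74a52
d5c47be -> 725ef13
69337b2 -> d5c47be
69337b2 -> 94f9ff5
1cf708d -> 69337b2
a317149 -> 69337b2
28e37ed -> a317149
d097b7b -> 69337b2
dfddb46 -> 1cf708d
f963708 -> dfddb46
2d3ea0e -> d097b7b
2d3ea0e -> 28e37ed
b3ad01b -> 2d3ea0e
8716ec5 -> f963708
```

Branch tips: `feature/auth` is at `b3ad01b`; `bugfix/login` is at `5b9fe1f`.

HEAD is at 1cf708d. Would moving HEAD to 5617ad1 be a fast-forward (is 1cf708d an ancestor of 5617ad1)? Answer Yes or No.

A fast-forward from 1cf708d to 5617ad1 is possible iff 1cf708d is an ancestor of 5617ad1.
Ancestors of 5617ad1: {5617ad1, ac90c13}.
1cf708d is not among them, so fast-forward is not possible.

No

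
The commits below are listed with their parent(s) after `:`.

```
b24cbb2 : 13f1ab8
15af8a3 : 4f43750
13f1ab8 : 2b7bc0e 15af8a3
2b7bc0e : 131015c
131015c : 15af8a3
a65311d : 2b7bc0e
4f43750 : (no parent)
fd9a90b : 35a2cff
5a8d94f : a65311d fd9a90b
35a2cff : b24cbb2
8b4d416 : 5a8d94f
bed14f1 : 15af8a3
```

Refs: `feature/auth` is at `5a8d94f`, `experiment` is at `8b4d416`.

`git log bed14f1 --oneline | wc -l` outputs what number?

Walking parent pointers from bed14f1: reachable set = {15af8a3, 4f43750, bed14f1}.
That is 3 commits.

3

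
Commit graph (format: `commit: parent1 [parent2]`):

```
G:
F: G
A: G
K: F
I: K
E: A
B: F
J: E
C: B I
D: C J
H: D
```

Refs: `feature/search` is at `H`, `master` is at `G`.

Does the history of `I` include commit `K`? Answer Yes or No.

Yes

Ancestors of I (commits reachable by following parents): {F, G, I, K}.
K is in that set, so it is an ancestor of I.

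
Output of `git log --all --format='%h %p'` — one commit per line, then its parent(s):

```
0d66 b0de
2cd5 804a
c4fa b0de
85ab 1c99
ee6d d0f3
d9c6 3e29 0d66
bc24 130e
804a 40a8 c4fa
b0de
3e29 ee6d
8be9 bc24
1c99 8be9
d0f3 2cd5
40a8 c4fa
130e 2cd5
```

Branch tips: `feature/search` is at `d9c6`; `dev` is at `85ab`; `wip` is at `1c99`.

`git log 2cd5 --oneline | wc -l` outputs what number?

Walking parent pointers from 2cd5: reachable set = {2cd5, 40a8, 804a, b0de, c4fa}.
That is 5 commits.

5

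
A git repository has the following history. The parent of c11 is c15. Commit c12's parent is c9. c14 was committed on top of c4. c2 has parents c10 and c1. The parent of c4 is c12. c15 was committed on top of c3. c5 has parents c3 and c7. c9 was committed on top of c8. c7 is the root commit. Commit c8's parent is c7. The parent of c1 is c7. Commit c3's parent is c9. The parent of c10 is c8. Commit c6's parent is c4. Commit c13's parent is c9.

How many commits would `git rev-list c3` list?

Walking parent pointers from c3: reachable set = {c3, c7, c8, c9}.
That is 4 commits.

4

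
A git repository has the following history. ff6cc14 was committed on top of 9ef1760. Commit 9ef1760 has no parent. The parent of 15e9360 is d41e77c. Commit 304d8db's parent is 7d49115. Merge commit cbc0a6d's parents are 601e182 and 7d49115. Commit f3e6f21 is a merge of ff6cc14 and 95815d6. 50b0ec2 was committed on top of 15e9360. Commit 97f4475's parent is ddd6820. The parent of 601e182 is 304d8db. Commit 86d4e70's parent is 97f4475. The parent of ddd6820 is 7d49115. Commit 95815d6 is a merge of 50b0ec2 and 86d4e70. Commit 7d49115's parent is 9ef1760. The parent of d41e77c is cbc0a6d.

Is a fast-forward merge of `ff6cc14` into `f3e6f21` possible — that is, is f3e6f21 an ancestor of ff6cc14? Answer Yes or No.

A fast-forward from f3e6f21 to ff6cc14 is possible iff f3e6f21 is an ancestor of ff6cc14.
Ancestors of ff6cc14: {9ef1760, ff6cc14}.
f3e6f21 is not among them, so fast-forward is not possible.

No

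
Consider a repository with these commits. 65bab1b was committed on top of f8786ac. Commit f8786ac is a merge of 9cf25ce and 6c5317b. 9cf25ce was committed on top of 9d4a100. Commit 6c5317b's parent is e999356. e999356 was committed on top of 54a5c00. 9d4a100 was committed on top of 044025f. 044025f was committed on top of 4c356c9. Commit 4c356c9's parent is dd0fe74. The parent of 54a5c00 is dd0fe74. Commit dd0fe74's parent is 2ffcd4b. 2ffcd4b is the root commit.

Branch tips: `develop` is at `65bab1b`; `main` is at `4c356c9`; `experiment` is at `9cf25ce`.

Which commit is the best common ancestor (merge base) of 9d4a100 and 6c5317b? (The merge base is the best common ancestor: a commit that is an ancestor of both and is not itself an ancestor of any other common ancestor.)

dd0fe74

Ancestors of 9d4a100: {044025f, 2ffcd4b, 4c356c9, 9d4a100, dd0fe74}.
Ancestors of 6c5317b: {2ffcd4b, 54a5c00, 6c5317b, dd0fe74, e999356}.
Common ancestors: {2ffcd4b, dd0fe74}.
Among these, dd0fe74 is not an ancestor of any other common ancestor — it is the merge base.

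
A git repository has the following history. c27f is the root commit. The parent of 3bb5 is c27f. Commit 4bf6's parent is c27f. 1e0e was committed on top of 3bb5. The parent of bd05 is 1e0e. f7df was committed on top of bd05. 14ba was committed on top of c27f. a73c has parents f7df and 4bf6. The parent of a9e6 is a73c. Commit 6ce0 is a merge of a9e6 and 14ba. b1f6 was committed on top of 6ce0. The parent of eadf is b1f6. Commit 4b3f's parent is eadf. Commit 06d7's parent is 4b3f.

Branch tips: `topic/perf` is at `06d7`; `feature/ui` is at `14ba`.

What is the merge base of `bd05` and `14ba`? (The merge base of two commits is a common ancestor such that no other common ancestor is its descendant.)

Ancestors of bd05: {1e0e, 3bb5, bd05, c27f}.
Ancestors of 14ba: {14ba, c27f}.
Common ancestors: {c27f}.
The only common ancestor is c27f, so it is the merge base.

c27f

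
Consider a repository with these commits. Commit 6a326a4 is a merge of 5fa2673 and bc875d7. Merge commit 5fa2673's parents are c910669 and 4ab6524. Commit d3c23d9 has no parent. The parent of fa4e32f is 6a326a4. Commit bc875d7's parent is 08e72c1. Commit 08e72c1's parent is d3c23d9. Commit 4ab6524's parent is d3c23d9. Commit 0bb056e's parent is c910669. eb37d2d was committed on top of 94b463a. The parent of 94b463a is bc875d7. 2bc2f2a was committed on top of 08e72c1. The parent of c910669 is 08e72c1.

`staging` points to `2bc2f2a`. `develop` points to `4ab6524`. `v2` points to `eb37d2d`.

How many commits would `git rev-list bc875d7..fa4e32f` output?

5

Reachable from fa4e32f: {08e72c1, 4ab6524, 5fa2673, 6a326a4, bc875d7, c910669, d3c23d9, fa4e32f}.
Reachable from bc875d7: {08e72c1, bc875d7, d3c23d9}.
In fa4e32f's history but not bc875d7's: {4ab6524, 5fa2673, 6a326a4, c910669, fa4e32f} — 5 commits.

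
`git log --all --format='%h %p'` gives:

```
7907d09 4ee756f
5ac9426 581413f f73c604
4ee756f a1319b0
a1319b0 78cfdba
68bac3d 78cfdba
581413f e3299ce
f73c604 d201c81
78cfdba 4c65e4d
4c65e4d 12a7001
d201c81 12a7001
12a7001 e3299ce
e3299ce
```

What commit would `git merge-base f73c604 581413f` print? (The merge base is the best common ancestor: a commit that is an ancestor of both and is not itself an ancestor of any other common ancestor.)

Ancestors of f73c604: {12a7001, d201c81, e3299ce, f73c604}.
Ancestors of 581413f: {581413f, e3299ce}.
Common ancestors: {e3299ce}.
The only common ancestor is e3299ce, so it is the merge base.

e3299ce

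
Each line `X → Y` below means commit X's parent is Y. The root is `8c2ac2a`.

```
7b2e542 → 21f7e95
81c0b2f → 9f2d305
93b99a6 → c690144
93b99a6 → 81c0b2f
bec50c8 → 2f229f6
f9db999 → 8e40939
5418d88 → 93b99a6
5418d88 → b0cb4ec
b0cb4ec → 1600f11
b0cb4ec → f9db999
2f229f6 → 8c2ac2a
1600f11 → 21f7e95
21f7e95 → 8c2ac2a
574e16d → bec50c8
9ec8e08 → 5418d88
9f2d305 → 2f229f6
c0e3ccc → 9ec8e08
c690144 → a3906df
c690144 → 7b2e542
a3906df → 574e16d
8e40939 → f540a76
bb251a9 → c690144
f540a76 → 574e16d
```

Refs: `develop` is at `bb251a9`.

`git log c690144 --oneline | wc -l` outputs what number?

Walking parent pointers from c690144: reachable set = {21f7e95, 2f229f6, 574e16d, 7b2e542, 8c2ac2a, a3906df, bec50c8, c690144}.
That is 8 commits.

8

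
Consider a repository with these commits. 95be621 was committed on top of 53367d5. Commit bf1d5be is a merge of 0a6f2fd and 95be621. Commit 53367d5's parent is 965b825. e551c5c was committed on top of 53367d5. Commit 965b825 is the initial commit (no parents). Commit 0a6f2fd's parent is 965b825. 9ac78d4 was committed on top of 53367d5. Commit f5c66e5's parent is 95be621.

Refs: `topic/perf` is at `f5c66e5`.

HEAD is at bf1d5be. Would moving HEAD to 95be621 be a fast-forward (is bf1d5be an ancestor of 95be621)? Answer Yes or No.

A fast-forward from bf1d5be to 95be621 is possible iff bf1d5be is an ancestor of 95be621.
Ancestors of 95be621: {53367d5, 95be621, 965b825}.
bf1d5be is not among them, so fast-forward is not possible.

No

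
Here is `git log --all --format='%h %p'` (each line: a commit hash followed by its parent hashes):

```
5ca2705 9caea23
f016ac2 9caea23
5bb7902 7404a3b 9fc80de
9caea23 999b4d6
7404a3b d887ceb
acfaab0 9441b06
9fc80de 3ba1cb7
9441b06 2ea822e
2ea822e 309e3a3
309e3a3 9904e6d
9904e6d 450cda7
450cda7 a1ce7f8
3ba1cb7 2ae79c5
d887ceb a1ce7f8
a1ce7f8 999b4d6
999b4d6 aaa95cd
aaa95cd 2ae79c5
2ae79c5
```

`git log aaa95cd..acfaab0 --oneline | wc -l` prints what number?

Reachable from acfaab0: {2ae79c5, 2ea822e, 309e3a3, 450cda7, 9441b06, 9904e6d, 999b4d6, a1ce7f8, aaa95cd, acfaab0}.
Reachable from aaa95cd: {2ae79c5, aaa95cd}.
In acfaab0's history but not aaa95cd's: {2ea822e, 309e3a3, 450cda7, 9441b06, 9904e6d, 999b4d6, a1ce7f8, acfaab0} — 8 commits.

8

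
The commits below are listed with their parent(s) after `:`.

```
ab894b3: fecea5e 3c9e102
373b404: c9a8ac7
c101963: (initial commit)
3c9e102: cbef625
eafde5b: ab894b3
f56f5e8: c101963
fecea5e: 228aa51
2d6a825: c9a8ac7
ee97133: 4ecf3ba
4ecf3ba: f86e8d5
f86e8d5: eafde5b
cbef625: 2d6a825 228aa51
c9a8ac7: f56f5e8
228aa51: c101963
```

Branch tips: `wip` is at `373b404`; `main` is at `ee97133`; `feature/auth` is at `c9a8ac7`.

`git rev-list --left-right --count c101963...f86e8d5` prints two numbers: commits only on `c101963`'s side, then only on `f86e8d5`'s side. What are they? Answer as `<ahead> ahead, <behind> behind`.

Reachable from c101963: {c101963}.
Reachable from f86e8d5: {228aa51, 2d6a825, 3c9e102, ab894b3, c101963, c9a8ac7, cbef625, eafde5b, f56f5e8, f86e8d5, fecea5e}.
Only in c101963's history (ahead): {} — 0.
Only in f86e8d5's history (behind): {228aa51, 2d6a825, 3c9e102, ab894b3, c9a8ac7, cbef625, eafde5b, f56f5e8, f86e8d5, fecea5e} — 10.

0 ahead, 10 behind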